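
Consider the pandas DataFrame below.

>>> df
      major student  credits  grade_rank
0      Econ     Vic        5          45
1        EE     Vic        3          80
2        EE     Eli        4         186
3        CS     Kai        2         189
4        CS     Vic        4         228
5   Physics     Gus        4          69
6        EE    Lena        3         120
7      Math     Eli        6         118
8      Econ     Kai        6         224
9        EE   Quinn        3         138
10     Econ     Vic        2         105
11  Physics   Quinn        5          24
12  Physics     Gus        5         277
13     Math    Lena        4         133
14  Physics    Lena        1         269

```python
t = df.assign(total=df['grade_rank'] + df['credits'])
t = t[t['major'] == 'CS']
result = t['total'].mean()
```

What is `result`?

add column total = df['grade_rank'] + df['credits']:
      major student  credits  grade_rank  total
0      Econ     Vic        5          45     50
1        EE     Vic        3          80     83
2        EE     Eli        4         186    190
3        CS     Kai        2         189    191
4        CS     Vic        4         228    232
5   Physics     Gus        4          69     73
6        EE    Lena        3         120    123
7      Math     Eli        6         118    124
8      Econ     Kai        6         224    230
9        EE   Quinn        3         138    141
10     Econ     Vic        2         105    107
11  Physics   Quinn        5          24     29
12  Physics     Gus        5         277    282
13     Math    Lena        4         133    137
14  Physics    Lena        1         269    270
filter rows where major == 'CS':
  major student  credits  grade_rank  total
3    CS     Kai        2         189    191
4    CS     Vic        4         228    232

211.5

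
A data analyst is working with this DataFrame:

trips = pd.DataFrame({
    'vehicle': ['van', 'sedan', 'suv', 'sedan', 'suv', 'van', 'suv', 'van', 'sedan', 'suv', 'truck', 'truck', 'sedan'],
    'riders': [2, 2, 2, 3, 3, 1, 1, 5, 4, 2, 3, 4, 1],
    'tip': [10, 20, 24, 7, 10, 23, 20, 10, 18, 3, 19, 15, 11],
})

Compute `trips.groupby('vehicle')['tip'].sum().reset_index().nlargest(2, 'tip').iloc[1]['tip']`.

group by vehicle, sum of tip:
vehicle
sedan    56
suv      57
truck    34
van      43
Name: tip, dtype: int64
reset_index():
  vehicle  tip
0   sedan   56
1     suv   57
2   truck   34
3     van   43
take 2 rows with largest tip:
  vehicle  tip
1     suv   57
0   sedan   56

56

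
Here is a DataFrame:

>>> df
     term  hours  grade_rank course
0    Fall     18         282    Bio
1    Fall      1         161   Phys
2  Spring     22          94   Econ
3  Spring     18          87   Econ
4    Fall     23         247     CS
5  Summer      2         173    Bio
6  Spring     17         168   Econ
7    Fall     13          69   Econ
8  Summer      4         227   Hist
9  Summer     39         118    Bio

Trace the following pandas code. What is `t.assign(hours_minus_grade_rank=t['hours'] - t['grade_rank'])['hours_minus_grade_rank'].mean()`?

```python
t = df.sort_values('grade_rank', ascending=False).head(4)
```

-220.5

sort by grade_rank descending:
     term  hours  grade_rank course
0    Fall     18         282    Bio
4    Fall     23         247     CS
8  Summer      4         227   Hist
5  Summer      2         173    Bio
6  Spring     17         168   Econ
1    Fall      1         161   Phys
9  Summer     39         118    Bio
2  Spring     22          94   Econ
3  Spring     18          87   Econ
7    Fall     13          69   Econ
take first 4 rows:
     term  hours  grade_rank course
0    Fall     18         282    Bio
4    Fall     23         247     CS
8  Summer      4         227   Hist
5  Summer      2         173    Bio
add column hours_minus_grade_rank = t['hours'] - t['grade_rank']:
     term  hours  grade_rank course  hours_minus_grade_rank
0    Fall     18         282    Bio                    -264
4    Fall     23         247     CS                    -224
8  Summer      4         227   Hist                    -223
5  Summer      2         173    Bio                    -171
mean of column 'hours_minus_grade_rank' → -220.5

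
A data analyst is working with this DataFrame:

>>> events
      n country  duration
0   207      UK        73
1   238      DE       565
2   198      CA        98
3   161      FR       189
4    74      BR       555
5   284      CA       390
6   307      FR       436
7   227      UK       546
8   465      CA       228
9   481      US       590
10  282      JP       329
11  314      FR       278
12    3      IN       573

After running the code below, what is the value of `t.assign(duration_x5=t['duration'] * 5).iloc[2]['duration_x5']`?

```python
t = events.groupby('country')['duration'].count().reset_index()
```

5

group by country, count of duration:
country
BR    1
CA    3
DE    1
FR    3
IN    1
JP    1
UK    2
US    1
Name: duration, dtype: int64
reset_index():
  country  duration
0      BR         1
1      CA         3
2      DE         1
3      FR         3
4      IN         1
5      JP         1
6      UK         2
7      US         1
add column duration_x5 = t['duration'] * 5:
  country  duration  duration_x5
0      BR         1            5
1      CA         3           15
2      DE         1            5
3      FR         3           15
4      IN         1            5
5      JP         1            5
6      UK         2           10
7      US         1            5
Then the value at position 2, column 'duration_x5': 5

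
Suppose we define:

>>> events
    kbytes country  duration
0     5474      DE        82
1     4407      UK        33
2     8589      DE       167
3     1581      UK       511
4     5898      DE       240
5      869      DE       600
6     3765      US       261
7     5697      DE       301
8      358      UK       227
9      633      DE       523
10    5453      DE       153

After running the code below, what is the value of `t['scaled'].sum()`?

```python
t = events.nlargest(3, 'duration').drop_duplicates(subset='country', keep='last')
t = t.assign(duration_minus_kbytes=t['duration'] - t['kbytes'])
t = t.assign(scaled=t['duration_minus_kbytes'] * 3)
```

take 3 rows with largest duration:
   kbytes country  duration
5     869      DE       600
9     633      DE       523
3    1581      UK       511
drop duplicate country (keep=last):
   kbytes country  duration
9     633      DE       523
3    1581      UK       511
add column duration_minus_kbytes = t['duration'] - t['kbytes']:
   kbytes country  duration  duration_minus_kbytes
9     633      DE       523                   -110
3    1581      UK       511                  -1070
add column scaled = t['duration_minus_kbytes'] * 3:
   kbytes country  duration  duration_minus_kbytes  scaled
9     633      DE       523                   -110    -330
3    1581      UK       511                  -1070   -3210
sum of column 'scaled' → -3540

-3540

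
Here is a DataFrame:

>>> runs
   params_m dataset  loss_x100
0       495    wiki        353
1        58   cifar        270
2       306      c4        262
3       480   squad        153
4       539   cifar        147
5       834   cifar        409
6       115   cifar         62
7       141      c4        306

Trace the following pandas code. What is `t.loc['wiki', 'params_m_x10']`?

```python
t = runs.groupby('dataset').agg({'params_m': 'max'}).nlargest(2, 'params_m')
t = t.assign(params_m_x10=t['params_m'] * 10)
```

group by dataset, max of params_m:
         params_m
dataset          
c4            306
cifar         834
squad         480
wiki          495
take 2 rows with largest params_m:
         params_m
dataset          
cifar         834
wiki          495
add column params_m_x10 = t['params_m'] * 10:
         params_m  params_m_x10
dataset                        
cifar         834          8340
wiki          495          4950
Taking the value at row 'wiki', column 'params_m_x10' gives 4950.

4950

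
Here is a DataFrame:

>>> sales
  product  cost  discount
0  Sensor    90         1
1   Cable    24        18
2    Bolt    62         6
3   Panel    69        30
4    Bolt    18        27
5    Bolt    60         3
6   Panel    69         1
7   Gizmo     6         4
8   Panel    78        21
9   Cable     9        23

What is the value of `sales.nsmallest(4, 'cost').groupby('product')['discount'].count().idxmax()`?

take 4 rows with smallest cost:
  product  cost  discount
7   Gizmo     6         4
9   Cable     9        23
4    Bolt    18        27
1   Cable    24        18
group by product, count of discount:
product
Bolt     1
Cable    2
Gizmo    1
Name: discount, dtype: int64
The label with the largest value is Cable.

Cable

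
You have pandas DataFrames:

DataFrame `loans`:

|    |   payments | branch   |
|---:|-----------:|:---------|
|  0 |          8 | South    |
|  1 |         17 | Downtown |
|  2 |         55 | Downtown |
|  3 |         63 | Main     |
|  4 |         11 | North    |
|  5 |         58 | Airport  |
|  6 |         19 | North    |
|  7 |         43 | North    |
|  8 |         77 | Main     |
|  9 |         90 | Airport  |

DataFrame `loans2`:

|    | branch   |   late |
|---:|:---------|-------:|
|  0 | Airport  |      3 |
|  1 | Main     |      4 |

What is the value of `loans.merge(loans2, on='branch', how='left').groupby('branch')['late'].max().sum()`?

7.0

merge on 'branch' (how='left') → 10 rows:
   payments    branch  late
0         8     South   NaN
1        17  Downtown   NaN
2        55  Downtown   NaN
3        63      Main   4.0
4        11     North   NaN
5        58   Airport   3.0
6        19     North   NaN
7        43     North   NaN
8        77      Main   4.0
9        90   Airport   3.0
group by branch, max of late:
branch
Airport     3.0
Downtown    NaN
Main        4.0
North       NaN
South       NaN
Name: late, dtype: float64
Then the sum of the resulting series: 7.0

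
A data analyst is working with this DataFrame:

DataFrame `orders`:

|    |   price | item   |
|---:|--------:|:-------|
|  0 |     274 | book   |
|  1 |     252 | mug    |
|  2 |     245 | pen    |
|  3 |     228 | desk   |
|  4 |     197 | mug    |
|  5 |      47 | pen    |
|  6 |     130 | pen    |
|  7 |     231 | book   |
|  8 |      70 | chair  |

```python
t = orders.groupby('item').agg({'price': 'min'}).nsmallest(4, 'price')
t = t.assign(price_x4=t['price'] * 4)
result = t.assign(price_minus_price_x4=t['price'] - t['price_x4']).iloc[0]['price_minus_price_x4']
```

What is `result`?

-141

group by item, min of price:
       price
item        
book     231
chair     70
desk     228
mug      197
pen       47
take 4 rows with smallest price:
       price
item        
pen       47
chair     70
mug      197
desk     228
add column price_x4 = t['price'] * 4:
       price  price_x4
item                  
pen       47       188
chair     70       280
mug      197       788
desk     228       912
add column price_minus_price_x4 = t['price'] - t['price_x4']:
       price  price_x4  price_minus_price_x4
item                                        
pen       47       188                  -141
chair     70       280                  -210
mug      197       788                  -591
desk     228       912                  -684
So iloc[0]['price_minus_price_x4'] = -141.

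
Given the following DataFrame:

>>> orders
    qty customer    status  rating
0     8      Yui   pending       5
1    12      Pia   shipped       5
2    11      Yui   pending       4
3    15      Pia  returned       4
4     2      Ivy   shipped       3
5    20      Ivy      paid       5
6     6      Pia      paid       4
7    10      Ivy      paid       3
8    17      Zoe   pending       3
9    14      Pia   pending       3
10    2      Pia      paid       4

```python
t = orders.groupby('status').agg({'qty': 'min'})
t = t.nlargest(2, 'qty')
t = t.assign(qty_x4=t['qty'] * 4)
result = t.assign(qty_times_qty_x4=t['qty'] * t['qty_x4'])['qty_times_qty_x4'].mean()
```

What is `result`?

578.0

group by status, min of qty:
          qty
status       
paid        2
pending     8
returned   15
shipped     2
take 2 rows with largest qty:
          qty
status       
returned   15
pending     8
add column qty_x4 = t['qty'] * 4:
          qty  qty_x4
status               
returned   15      60
pending     8      32
add column qty_times_qty_x4 = t['qty'] * t['qty_x4']:
          qty  qty_x4  qty_times_qty_x4
status                                 
returned   15      60               900
pending     8      32               256
Finally, mean of column 'qty_times_qty_x4' = 578.0.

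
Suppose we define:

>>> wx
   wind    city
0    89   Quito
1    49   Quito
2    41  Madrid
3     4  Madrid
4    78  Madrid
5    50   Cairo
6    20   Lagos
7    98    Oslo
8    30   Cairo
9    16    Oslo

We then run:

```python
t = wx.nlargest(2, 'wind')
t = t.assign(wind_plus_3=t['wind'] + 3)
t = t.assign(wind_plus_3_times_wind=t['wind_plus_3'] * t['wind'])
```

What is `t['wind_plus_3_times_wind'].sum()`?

take 2 rows with largest wind:
   wind   city
7    98   Oslo
0    89  Quito
add column wind_plus_3 = t['wind'] + 3:
   wind   city  wind_plus_3
7    98   Oslo          101
0    89  Quito           92
add column wind_plus_3_times_wind = t['wind_plus_3'] * t['wind']:
   wind   city  wind_plus_3  wind_plus_3_times_wind
7    98   Oslo          101                    9898
0    89  Quito           92                    8188

18086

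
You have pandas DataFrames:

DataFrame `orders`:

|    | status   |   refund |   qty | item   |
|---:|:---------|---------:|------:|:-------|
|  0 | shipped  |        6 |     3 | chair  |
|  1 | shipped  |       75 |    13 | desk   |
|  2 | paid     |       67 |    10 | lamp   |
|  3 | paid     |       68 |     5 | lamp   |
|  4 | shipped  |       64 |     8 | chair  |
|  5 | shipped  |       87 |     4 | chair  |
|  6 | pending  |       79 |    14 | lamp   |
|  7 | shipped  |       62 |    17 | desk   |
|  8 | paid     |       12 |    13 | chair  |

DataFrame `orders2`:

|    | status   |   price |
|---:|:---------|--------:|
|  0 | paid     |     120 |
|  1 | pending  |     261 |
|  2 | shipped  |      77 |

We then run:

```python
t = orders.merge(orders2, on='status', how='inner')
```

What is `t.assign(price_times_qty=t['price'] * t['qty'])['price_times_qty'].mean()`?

merge on 'status' (how='inner') → 9 rows:
    status  refund  qty   item  price
0  shipped       6    3  chair     77
1  shipped      75   13   desk     77
2     paid      67   10   lamp    120
3     paid      68    5   lamp    120
4  shipped      64    8  chair     77
5  shipped      87    4  chair     77
6  pending      79   14   lamp    261
7  shipped      62   17   desk     77
8     paid      12   13  chair    120
add column price_times_qty = t['price'] * t['qty']:
    status  refund  qty   item  price  price_times_qty
0  shipped       6    3  chair     77              231
1  shipped      75   13   desk     77             1001
2     paid      67   10   lamp    120             1200
3     paid      68    5   lamp    120              600
4  shipped      64    8  chair     77              616
5  shipped      87    4  chair     77              308
6  pending      79   14   lamp    261             3654
7  shipped      62   17   desk     77             1309
8     paid      12   13  chair    120             1560

1164.33333333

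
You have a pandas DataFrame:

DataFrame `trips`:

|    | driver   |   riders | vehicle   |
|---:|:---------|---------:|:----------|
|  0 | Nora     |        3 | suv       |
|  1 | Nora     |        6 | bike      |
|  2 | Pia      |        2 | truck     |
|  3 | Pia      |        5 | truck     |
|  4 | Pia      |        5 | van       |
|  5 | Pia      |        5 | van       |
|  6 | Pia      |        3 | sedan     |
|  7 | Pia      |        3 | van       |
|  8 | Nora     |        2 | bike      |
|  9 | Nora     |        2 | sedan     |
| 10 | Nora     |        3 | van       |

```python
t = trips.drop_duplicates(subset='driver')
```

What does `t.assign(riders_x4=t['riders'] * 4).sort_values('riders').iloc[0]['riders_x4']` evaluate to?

8

drop duplicate driver (keep=first):
  driver  riders vehicle
0   Nora       3     suv
2    Pia       2   truck
add column riders_x4 = t['riders'] * 4:
  driver  riders vehicle  riders_x4
0   Nora       3     suv         12
2    Pia       2   truck          8
sort by riders:
  driver  riders vehicle  riders_x4
2    Pia       2   truck          8
0   Nora       3     suv         12
Then the value at position 0, column 'riders_x4': 8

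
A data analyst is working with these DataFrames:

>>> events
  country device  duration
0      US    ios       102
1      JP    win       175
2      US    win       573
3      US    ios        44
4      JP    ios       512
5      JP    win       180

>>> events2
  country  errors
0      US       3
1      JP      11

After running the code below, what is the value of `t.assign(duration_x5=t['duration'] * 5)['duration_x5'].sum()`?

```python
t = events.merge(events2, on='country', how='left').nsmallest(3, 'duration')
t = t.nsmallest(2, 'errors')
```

730

merge on 'country' (how='left') → 6 rows:
  country device  duration  errors
0      US    ios       102       3
1      JP    win       175      11
2      US    win       573       3
3      US    ios        44       3
4      JP    ios       512      11
5      JP    win       180      11
take 3 rows with smallest duration:
  country device  duration  errors
3      US    ios        44       3
0      US    ios       102       3
1      JP    win       175      11
take 2 rows with smallest errors:
  country device  duration  errors
3      US    ios        44       3
0      US    ios       102       3
add column duration_x5 = t['duration'] * 5:
  country device  duration  errors  duration_x5
3      US    ios        44       3          220
0      US    ios       102       3          510
sum of column 'duration_x5' → 730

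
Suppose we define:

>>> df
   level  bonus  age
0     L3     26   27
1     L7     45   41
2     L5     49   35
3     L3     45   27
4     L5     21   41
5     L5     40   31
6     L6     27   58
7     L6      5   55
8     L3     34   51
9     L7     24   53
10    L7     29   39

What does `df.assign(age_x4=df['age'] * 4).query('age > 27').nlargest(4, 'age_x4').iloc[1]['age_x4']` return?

220

add column age_x4 = df['age'] * 4:
   level  bonus  age  age_x4
0     L3     26   27     108
1     L7     45   41     164
2     L5     49   35     140
3     L3     45   27     108
4     L5     21   41     164
5     L5     40   31     124
6     L6     27   58     232
7     L6      5   55     220
8     L3     34   51     204
9     L7     24   53     212
10    L7     29   39     156
filter rows where age > 27:
   level  bonus  age  age_x4
1     L7     45   41     164
2     L5     49   35     140
4     L5     21   41     164
5     L5     40   31     124
6     L6     27   58     232
7     L6      5   55     220
8     L3     34   51     204
9     L7     24   53     212
10    L7     29   39     156
take 4 rows with largest age_x4:
  level  bonus  age  age_x4
6    L6     27   58     232
7    L6      5   55     220
9    L7     24   53     212
8    L3     34   51     204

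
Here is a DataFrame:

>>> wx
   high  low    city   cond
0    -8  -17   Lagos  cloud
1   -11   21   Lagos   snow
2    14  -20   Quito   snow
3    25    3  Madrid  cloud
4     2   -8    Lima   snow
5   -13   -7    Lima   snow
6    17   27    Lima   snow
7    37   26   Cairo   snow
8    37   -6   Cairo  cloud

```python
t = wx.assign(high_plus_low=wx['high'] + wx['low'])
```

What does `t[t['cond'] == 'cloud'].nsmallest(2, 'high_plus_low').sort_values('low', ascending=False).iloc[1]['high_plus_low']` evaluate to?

-25

add column high_plus_low = wx['high'] + wx['low']:
   high  low    city   cond  high_plus_low
0    -8  -17   Lagos  cloud            -25
1   -11   21   Lagos   snow             10
2    14  -20   Quito   snow             -6
3    25    3  Madrid  cloud             28
4     2   -8    Lima   snow             -6
5   -13   -7    Lima   snow            -20
6    17   27    Lima   snow             44
7    37   26   Cairo   snow             63
8    37   -6   Cairo  cloud             31
filter rows where cond == 'cloud':
   high  low    city   cond  high_plus_low
0    -8  -17   Lagos  cloud            -25
3    25    3  Madrid  cloud             28
8    37   -6   Cairo  cloud             31
take 2 rows with smallest high_plus_low:
   high  low    city   cond  high_plus_low
0    -8  -17   Lagos  cloud            -25
3    25    3  Madrid  cloud             28
sort by low descending:
   high  low    city   cond  high_plus_low
3    25    3  Madrid  cloud             28
0    -8  -17   Lagos  cloud            -25
Finally, value at position 1, column 'high_plus_low' = -25.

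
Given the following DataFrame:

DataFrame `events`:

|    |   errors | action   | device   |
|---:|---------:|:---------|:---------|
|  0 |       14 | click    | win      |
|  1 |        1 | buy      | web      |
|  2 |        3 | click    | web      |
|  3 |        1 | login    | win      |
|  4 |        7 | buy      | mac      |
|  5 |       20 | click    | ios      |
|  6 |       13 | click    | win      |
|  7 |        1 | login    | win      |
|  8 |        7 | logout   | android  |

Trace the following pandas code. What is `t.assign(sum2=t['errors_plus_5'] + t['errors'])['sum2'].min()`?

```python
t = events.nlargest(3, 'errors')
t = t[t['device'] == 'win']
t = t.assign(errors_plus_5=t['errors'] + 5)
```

take 3 rows with largest errors:
   errors action device
5      20  click    ios
0      14  click    win
6      13  click    win
filter rows where device == 'win':
   errors action device
0      14  click    win
6      13  click    win
add column errors_plus_5 = t['errors'] + 5:
   errors action device  errors_plus_5
0      14  click    win             19
6      13  click    win             18
add column sum2 = t['errors_plus_5'] + t['errors']:
   errors action device  errors_plus_5  sum2
0      14  click    win             19    33
6      13  click    win             18    31
Hence 31.

31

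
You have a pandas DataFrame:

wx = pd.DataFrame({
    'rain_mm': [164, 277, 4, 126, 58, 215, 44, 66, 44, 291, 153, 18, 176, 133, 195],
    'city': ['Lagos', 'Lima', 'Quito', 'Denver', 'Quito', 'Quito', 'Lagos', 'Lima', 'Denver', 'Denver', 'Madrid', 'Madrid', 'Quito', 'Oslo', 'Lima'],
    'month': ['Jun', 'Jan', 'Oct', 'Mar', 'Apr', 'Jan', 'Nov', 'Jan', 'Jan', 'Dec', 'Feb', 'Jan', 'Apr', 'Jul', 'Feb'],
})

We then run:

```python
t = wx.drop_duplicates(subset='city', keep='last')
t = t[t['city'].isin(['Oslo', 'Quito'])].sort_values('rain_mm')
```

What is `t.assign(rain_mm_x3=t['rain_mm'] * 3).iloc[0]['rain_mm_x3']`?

399

drop duplicate city (keep=last):
    rain_mm    city month
6        44   Lagos   Nov
9       291  Denver   Dec
11       18  Madrid   Jan
12      176   Quito   Apr
13      133    Oslo   Jul
14      195    Lima   Feb
filter rows where city in ['Oslo', 'Quito']:
    rain_mm   city month
12      176  Quito   Apr
13      133   Oslo   Jul
sort by rain_mm:
    rain_mm   city month
13      133   Oslo   Jul
12      176  Quito   Apr
add column rain_mm_x3 = t['rain_mm'] * 3:
    rain_mm   city month  rain_mm_x3
13      133   Oslo   Jul         399
12      176  Quito   Apr         528
Then the value at position 0, column 'rain_mm_x3': 399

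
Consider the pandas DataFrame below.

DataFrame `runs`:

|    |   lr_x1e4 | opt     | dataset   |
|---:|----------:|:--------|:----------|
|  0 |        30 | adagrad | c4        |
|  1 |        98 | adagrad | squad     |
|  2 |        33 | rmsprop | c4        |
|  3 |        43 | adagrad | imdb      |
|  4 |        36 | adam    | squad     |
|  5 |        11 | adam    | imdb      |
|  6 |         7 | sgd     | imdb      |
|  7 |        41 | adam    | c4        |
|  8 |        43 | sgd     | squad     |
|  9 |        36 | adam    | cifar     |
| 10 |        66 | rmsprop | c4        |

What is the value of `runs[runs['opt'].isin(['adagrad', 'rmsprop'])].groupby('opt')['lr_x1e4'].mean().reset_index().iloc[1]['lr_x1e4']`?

filter rows where opt in ['adagrad', 'rmsprop']:
    lr_x1e4      opt dataset
0        30  adagrad      c4
1        98  adagrad   squad
2        33  rmsprop      c4
3        43  adagrad    imdb
10       66  rmsprop      c4
group by opt, mean of lr_x1e4:
opt
adagrad    57.0
rmsprop    49.5
Name: lr_x1e4, dtype: float64
reset_index():
       opt  lr_x1e4
0  adagrad     57.0
1  rmsprop     49.5
The value at position 1, column 'lr_x1e4' is 49.5.

49.5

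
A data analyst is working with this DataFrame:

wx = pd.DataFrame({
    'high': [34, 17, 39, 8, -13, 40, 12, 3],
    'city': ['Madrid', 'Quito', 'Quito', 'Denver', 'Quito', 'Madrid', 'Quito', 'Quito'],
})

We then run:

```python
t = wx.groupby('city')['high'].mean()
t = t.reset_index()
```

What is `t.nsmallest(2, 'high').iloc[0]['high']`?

group by city, mean of high:
city
Denver     8.0
Madrid    37.0
Quito     11.6
Name: high, dtype: float64
reset_index():
     city  high
0  Denver   8.0
1  Madrid  37.0
2   Quito  11.6
take 2 rows with smallest high:
     city  high
0  Denver   8.0
2   Quito  11.6
The value at position 0, column 'high' is 8.0.

8.0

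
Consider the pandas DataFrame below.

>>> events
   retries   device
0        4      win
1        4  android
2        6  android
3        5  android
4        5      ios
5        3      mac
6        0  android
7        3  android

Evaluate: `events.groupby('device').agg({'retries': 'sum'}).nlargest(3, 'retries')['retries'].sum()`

27

group by device, sum of retries:
         retries
device          
android       18
ios            5
mac            3
win            4
take 3 rows with largest retries:
         retries
device          
android       18
ios            5
win            4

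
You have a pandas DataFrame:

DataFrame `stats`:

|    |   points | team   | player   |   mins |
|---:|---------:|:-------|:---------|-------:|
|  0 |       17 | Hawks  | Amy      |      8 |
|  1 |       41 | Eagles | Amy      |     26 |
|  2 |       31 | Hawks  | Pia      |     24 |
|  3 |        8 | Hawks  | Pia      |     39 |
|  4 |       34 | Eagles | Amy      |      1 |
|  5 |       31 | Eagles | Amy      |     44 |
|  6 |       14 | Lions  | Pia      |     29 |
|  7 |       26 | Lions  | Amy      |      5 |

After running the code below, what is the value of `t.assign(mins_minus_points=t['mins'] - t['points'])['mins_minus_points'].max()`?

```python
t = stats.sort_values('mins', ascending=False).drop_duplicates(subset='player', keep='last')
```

sort by mins descending:
   points    team player  mins
5      31  Eagles    Amy    44
3       8   Hawks    Pia    39
6      14   Lions    Pia    29
1      41  Eagles    Amy    26
2      31   Hawks    Pia    24
0      17   Hawks    Amy     8
7      26   Lions    Amy     5
4      34  Eagles    Amy     1
drop duplicate player (keep=last):
   points    team player  mins
2      31   Hawks    Pia    24
4      34  Eagles    Amy     1
add column mins_minus_points = t['mins'] - t['points']:
   points    team player  mins  mins_minus_points
2      31   Hawks    Pia    24                 -7
4      34  Eagles    Amy     1                -33
Then the max of column 'mins_minus_points': -7

-7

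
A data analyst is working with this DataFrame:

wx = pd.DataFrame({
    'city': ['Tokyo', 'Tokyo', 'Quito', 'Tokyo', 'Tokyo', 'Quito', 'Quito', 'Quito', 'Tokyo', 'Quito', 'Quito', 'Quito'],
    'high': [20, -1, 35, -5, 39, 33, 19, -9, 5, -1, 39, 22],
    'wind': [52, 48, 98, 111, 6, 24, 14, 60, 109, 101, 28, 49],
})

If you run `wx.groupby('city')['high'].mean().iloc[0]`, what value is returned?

group by city, mean of high:
city
Quito    19.714286
Tokyo    11.600000
Name: high, dtype: float64
Taking the value at position 0 gives 19.7142857143.

19.7142857143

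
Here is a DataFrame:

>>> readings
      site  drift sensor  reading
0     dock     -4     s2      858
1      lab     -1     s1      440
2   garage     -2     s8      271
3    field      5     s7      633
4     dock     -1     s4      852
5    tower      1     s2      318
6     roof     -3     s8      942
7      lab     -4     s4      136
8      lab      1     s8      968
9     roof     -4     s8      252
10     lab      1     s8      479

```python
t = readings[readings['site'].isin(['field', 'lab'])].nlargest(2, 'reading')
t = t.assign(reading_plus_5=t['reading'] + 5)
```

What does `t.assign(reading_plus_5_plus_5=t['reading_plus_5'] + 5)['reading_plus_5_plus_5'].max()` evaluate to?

filter rows where site in ['field', 'lab']:
     site  drift sensor  reading
1     lab     -1     s1      440
3   field      5     s7      633
7     lab     -4     s4      136
8     lab      1     s8      968
10    lab      1     s8      479
take 2 rows with largest reading:
    site  drift sensor  reading
8    lab      1     s8      968
3  field      5     s7      633
add column reading_plus_5 = t['reading'] + 5:
    site  drift sensor  reading  reading_plus_5
8    lab      1     s8      968             973
3  field      5     s7      633             638
add column reading_plus_5_plus_5 = t['reading_plus_5'] + 5:
    site  drift sensor  reading  reading_plus_5  reading_plus_5_plus_5
8    lab      1     s8      968             973                    978
3  field      5     s7      633             638                    643
Taking the max of column 'reading_plus_5_plus_5' gives 978.

978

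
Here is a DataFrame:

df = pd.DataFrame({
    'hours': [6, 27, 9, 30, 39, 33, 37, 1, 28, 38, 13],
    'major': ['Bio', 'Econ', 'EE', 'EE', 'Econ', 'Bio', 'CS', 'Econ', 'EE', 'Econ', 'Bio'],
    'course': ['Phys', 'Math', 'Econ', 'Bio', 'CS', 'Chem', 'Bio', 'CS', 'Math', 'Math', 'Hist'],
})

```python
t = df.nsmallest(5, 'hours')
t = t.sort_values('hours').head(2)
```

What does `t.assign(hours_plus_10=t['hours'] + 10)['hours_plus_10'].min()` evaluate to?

11

take 5 rows with smallest hours:
    hours major course
7       1  Econ     CS
0       6   Bio   Phys
2       9    EE   Econ
10     13   Bio   Hist
1      27  Econ   Math
sort by hours:
    hours major course
7       1  Econ     CS
0       6   Bio   Phys
2       9    EE   Econ
10     13   Bio   Hist
1      27  Econ   Math
take first 2 rows:
   hours major course
7      1  Econ     CS
0      6   Bio   Phys
add column hours_plus_10 = t['hours'] + 10:
   hours major course  hours_plus_10
7      1  Econ     CS             11
0      6   Bio   Phys             16
min of column 'hours_plus_10' → 11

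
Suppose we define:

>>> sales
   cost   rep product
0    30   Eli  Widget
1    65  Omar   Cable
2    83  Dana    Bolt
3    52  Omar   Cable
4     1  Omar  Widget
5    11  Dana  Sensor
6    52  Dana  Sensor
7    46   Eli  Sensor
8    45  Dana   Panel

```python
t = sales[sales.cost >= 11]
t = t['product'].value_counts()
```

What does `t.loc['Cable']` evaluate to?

filter rows where cost >= 11:
   cost   rep product
0    30   Eli  Widget
1    65  Omar   Cable
2    83  Dana    Bolt
3    52  Omar   Cable
5    11  Dana  Sensor
6    52  Dana  Sensor
7    46   Eli  Sensor
8    45  Dana   Panel
value_counts of product:
product
Sensor    3
Cable     2
Widget    1
Bolt      1
Panel     1
Name: count, dtype: int64
Taking the value at index 'Cable' gives 2.

2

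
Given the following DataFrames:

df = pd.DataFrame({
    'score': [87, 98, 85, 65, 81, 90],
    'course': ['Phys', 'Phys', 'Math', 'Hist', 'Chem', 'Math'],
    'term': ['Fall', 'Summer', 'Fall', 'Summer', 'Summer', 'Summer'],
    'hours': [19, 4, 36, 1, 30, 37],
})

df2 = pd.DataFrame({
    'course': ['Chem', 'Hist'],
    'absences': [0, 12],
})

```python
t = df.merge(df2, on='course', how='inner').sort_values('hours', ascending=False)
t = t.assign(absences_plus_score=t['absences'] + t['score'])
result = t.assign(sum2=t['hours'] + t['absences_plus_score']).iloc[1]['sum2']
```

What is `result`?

78

merge on 'course' (how='inner') → 2 rows:
   score course    term  hours  absences
0     65   Hist  Summer      1        12
1     81   Chem  Summer     30         0
sort by hours descending:
   score course    term  hours  absences
1     81   Chem  Summer     30         0
0     65   Hist  Summer      1        12
add column absences_plus_score = t['absences'] + t['score']:
   score course    term  hours  absences  absences_plus_score
1     81   Chem  Summer     30         0                   81
0     65   Hist  Summer      1        12                   77
add column sum2 = t['hours'] + t['absences_plus_score']:
   score course    term  hours  absences  absences_plus_score  sum2
1     81   Chem  Summer     30         0                   81   111
0     65   Hist  Summer      1        12                   77    78
value at position 1, column 'sum2' → 78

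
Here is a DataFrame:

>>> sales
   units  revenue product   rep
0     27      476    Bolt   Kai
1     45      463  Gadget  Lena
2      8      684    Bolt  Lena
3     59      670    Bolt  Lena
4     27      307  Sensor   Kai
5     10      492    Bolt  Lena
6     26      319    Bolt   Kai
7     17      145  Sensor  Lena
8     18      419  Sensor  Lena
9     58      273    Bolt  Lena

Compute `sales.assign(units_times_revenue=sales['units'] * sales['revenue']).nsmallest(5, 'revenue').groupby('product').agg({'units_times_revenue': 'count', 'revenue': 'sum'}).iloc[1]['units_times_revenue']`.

add column units_times_revenue = sales['units'] * sales['revenue']:
   units  revenue product   rep  units_times_revenue
0     27      476    Bolt   Kai                12852
1     45      463  Gadget  Lena                20835
2      8      684    Bolt  Lena                 5472
3     59      670    Bolt  Lena                39530
4     27      307  Sensor   Kai                 8289
5     10      492    Bolt  Lena                 4920
6     26      319    Bolt   Kai                 8294
7     17      145  Sensor  Lena                 2465
8     18      419  Sensor  Lena                 7542
9     58      273    Bolt  Lena                15834
take 5 rows with smallest revenue:
   units  revenue product   rep  units_times_revenue
7     17      145  Sensor  Lena                 2465
9     58      273    Bolt  Lena                15834
4     27      307  Sensor   Kai                 8289
6     26      319    Bolt   Kai                 8294
8     18      419  Sensor  Lena                 7542
group by product: count(units_times_revenue), sum(revenue):
         units_times_revenue  revenue
product                              
Bolt                       2      592
Sensor                     3      871
Reading off the value at position 1, column 'units_times_revenue', we get 3.

3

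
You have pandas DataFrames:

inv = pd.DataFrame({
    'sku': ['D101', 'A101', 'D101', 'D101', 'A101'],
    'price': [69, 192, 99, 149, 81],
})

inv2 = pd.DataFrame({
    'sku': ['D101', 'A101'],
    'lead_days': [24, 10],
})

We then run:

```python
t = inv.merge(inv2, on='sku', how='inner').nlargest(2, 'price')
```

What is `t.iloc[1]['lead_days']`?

merge on 'sku' (how='inner') → 5 rows:
    sku  price  lead_days
0  D101     69         24
1  A101    192         10
2  D101     99         24
3  D101    149         24
4  A101     81         10
take 2 rows with largest price:
    sku  price  lead_days
1  A101    192         10
3  D101    149         24

24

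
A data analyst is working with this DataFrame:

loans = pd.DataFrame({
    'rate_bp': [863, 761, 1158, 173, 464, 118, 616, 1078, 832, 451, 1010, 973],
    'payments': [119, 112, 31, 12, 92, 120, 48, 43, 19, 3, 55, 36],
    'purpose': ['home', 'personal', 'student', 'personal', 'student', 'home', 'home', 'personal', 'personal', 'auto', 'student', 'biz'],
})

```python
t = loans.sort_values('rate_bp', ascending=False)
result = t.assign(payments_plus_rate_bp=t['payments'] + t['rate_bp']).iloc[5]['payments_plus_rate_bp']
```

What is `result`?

sort by rate_bp descending:
    rate_bp  payments   purpose
2      1158        31   student
7      1078        43  personal
10     1010        55   student
11      973        36       biz
0       863       119      home
8       832        19  personal
1       761       112  personal
6       616        48      home
4       464        92   student
9       451         3      auto
3       173        12  personal
5       118       120      home
add column payments_plus_rate_bp = t['payments'] + t['rate_bp']:
    rate_bp  payments   purpose  payments_plus_rate_bp
2      1158        31   student                   1189
7      1078        43  personal                   1121
10     1010        55   student                   1065
11      973        36       biz                   1009
0       863       119      home                    982
8       832        19  personal                    851
1       761       112  personal                    873
6       616        48      home                    664
4       464        92   student                    556
9       451         3      auto                    454
3       173        12  personal                    185
5       118       120      home                    238

851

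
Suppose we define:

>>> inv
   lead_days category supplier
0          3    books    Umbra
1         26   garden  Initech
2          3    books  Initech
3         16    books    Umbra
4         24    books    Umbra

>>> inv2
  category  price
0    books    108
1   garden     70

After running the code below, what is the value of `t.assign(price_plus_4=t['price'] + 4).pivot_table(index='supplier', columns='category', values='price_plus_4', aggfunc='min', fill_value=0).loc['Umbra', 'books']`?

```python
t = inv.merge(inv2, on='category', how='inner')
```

112

merge on 'category' (how='inner') → 5 rows:
   lead_days category supplier  price
0          3    books    Umbra    108
1         26   garden  Initech     70
2          3    books  Initech    108
3         16    books    Umbra    108
4         24    books    Umbra    108
add column price_plus_4 = t['price'] + 4:
   lead_days category supplier  price  price_plus_4
0          3    books    Umbra    108           112
1         26   garden  Initech     70            74
2          3    books  Initech    108           112
3         16    books    Umbra    108           112
4         24    books    Umbra    108           112
pivot: rows=supplier, cols=category, min(price_plus_4):
category  books  garden
supplier               
Initech     112      74
Umbra       112       0
Taking the value at row 'Umbra', column 'books' gives 112.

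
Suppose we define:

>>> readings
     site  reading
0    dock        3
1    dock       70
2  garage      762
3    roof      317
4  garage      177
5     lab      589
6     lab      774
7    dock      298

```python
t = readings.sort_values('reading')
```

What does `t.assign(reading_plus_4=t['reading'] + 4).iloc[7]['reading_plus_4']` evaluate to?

778

sort by reading:
     site  reading
0    dock        3
1    dock       70
4  garage      177
7    dock      298
3    roof      317
5     lab      589
2  garage      762
6     lab      774
add column reading_plus_4 = t['reading'] + 4:
     site  reading  reading_plus_4
0    dock        3               7
1    dock       70              74
4  garage      177             181
7    dock      298             302
3    roof      317             321
5     lab      589             593
2  garage      762             766
6     lab      774             778
So iloc[7]['reading_plus_4'] = 778.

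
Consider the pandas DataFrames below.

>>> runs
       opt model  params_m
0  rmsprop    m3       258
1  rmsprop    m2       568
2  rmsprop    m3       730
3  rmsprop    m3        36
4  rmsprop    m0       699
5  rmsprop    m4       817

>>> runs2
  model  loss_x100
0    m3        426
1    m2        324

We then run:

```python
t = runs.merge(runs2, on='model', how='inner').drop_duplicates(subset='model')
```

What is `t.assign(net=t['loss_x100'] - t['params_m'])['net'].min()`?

merge on 'model' (how='inner') → 4 rows:
       opt model  params_m  loss_x100
0  rmsprop    m3       258        426
1  rmsprop    m2       568        324
2  rmsprop    m3       730        426
3  rmsprop    m3        36        426
drop duplicate model (keep=first):
       opt model  params_m  loss_x100
0  rmsprop    m3       258        426
1  rmsprop    m2       568        324
add column net = t['loss_x100'] - t['params_m']:
       opt model  params_m  loss_x100  net
0  rmsprop    m3       258        426  168
1  rmsprop    m2       568        324 -244
Taking the min of column 'net' gives -244.

-244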